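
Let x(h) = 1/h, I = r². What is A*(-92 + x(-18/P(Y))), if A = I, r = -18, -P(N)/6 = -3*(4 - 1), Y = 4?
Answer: -30780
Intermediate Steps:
P(N) = 54 (P(N) = -(-18)*(4 - 1) = -(-18)*3 = -6*(-9) = 54)
I = 324 (I = (-18)² = 324)
A = 324
A*(-92 + x(-18/P(Y))) = 324*(-92 + 1/(-18/54)) = 324*(-92 + 1/(-18*1/54)) = 324*(-92 + 1/(-⅓)) = 324*(-92 - 3) = 324*(-95) = -30780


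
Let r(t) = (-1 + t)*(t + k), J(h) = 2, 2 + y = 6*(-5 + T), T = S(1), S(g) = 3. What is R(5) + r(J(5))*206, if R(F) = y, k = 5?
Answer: 1428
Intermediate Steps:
T = 3
y = -14 (y = -2 + 6*(-5 + 3) = -2 + 6*(-2) = -2 - 12 = -14)
R(F) = -14
r(t) = (-1 + t)*(5 + t) (r(t) = (-1 + t)*(t + 5) = (-1 + t)*(5 + t))
R(5) + r(J(5))*206 = -14 + (-5 + 2² + 4*2)*206 = -14 + (-5 + 4 + 8)*206 = -14 + 7*206 = -14 + 1442 = 1428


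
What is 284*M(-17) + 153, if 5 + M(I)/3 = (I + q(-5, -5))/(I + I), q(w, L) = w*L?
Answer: -73227/17 ≈ -4307.5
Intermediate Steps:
q(w, L) = L*w
M(I) = -15 + 3*(25 + I)/(2*I) (M(I) = -15 + 3*((I - 5*(-5))/(I + I)) = -15 + 3*((I + 25)/((2*I))) = -15 + 3*((25 + I)*(1/(2*I))) = -15 + 3*((25 + I)/(2*I)) = -15 + 3*(25 + I)/(2*I))
284*M(-17) + 153 = 284*((3/2)*(25 - 9*(-17))/(-17)) + 153 = 284*((3/2)*(-1/17)*(25 + 153)) + 153 = 284*((3/2)*(-1/17)*178) + 153 = 284*(-267/17) + 153 = -75828/17 + 153 = -73227/17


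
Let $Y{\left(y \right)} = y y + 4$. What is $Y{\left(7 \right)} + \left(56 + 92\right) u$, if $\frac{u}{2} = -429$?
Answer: $-126931$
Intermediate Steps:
$u = -858$ ($u = 2 \left(-429\right) = -858$)
$Y{\left(y \right)} = 4 + y^{2}$ ($Y{\left(y \right)} = y^{2} + 4 = 4 + y^{2}$)
$Y{\left(7 \right)} + \left(56 + 92\right) u = \left(4 + 7^{2}\right) + \left(56 + 92\right) \left(-858\right) = \left(4 + 49\right) + 148 \left(-858\right) = 53 - 126984 = -126931$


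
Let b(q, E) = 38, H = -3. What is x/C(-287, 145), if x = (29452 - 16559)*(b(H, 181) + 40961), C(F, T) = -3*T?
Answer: -528600107/435 ≈ -1.2152e+6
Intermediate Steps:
x = 528600107 (x = (29452 - 16559)*(38 + 40961) = 12893*40999 = 528600107)
x/C(-287, 145) = 528600107/((-3*145)) = 528600107/(-435) = 528600107*(-1/435) = -528600107/435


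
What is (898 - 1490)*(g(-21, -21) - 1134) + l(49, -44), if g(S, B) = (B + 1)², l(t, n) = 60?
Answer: 434588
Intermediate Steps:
g(S, B) = (1 + B)²
(898 - 1490)*(g(-21, -21) - 1134) + l(49, -44) = (898 - 1490)*((1 - 21)² - 1134) + 60 = -592*((-20)² - 1134) + 60 = -592*(400 - 1134) + 60 = -592*(-734) + 60 = 434528 + 60 = 434588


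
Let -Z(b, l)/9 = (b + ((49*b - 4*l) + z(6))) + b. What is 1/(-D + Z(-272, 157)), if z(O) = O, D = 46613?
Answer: 1/83833 ≈ 1.1928e-5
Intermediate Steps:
Z(b, l) = -54 - 459*b + 36*l (Z(b, l) = -9*((b + ((49*b - 4*l) + 6)) + b) = -9*((b + ((-4*l + 49*b) + 6)) + b) = -9*((b + (6 - 4*l + 49*b)) + b) = -9*((6 - 4*l + 50*b) + b) = -9*(6 - 4*l + 51*b) = -54 - 459*b + 36*l)
1/(-D + Z(-272, 157)) = 1/(-1*46613 + (-54 - 459*(-272) + 36*157)) = 1/(-46613 + (-54 + 124848 + 5652)) = 1/(-46613 + 130446) = 1/83833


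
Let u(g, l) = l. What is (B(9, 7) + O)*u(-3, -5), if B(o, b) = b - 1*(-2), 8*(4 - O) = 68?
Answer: -45/2 ≈ -22.500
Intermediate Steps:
O = -9/2 (O = 4 - ⅛*68 = 4 - 17/2 = -9/2 ≈ -4.5000)
B(o, b) = 2 + b (B(o, b) = b + 2 = 2 + b)
(B(9, 7) + O)*u(-3, -5) = ((2 + 7) - 9/2)*(-5) = (9 - 9/2)*(-5) = (9/2)*(-5) = -45/2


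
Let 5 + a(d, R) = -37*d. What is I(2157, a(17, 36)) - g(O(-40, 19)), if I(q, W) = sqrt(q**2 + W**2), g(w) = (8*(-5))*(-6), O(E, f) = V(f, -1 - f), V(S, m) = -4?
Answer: -240 + sqrt(5054605) ≈ 2008.2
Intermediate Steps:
O(E, f) = -4
g(w) = 240 (g(w) = -40*(-6) = 240)
a(d, R) = -5 - 37*d
I(q, W) = sqrt(W**2 + q**2)
I(2157, a(17, 36)) - g(O(-40, 19)) = sqrt((-5 - 37*17)**2 + 2157**2) - 1*240 = sqrt((-5 - 629)**2 + 4652649) - 240 = sqrt((-634)**2 + 4652649) - 240 = sqrt(401956 + 4652649) - 240 = sqrt(5054605) - 240 = -240 + sqrt(5054605)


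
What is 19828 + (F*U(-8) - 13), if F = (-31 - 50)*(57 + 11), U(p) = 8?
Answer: -24249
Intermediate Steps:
F = -5508 (F = -81*68 = -5508)
19828 + (F*U(-8) - 13) = 19828 + (-5508*8 - 13) = 19828 + (-44064 - 13) = 19828 - 44077 = -24249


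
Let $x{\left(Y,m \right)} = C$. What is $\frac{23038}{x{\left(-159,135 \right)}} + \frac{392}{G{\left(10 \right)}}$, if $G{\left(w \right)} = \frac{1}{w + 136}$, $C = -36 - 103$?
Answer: $\frac{7932210}{139} \approx 57066.0$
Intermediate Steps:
$C = -139$
$x{\left(Y,m \right)} = -139$
$G{\left(w \right)} = \frac{1}{136 + w}$
$\frac{23038}{x{\left(-159,135 \right)}} + \frac{392}{G{\left(10 \right)}} = \frac{23038}{-139} + \frac{392}{\frac{1}{136 + 10}} = 23038 \left(- \frac{1}{139}\right) + \frac{392}{\frac{1}{146}} = - \frac{23038}{139} + 392 \frac{1}{\frac{1}{146}} = - \frac{23038}{139} + 392 \cdot 146 = - \frac{23038}{139} + 57232 = \frac{7932210}{139}$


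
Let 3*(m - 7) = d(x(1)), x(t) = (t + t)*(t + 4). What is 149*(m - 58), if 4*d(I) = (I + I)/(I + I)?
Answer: -91039/12 ≈ -7586.6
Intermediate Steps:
x(t) = 2*t*(4 + t) (x(t) = (2*t)*(4 + t) = 2*t*(4 + t))
d(I) = 1/4 (d(I) = ((I + I)/(I + I))/4 = ((2*I)/((2*I)))/4 = ((2*I)*(1/(2*I)))/4 = (1/4)*1 = 1/4)
m = 85/12 (m = 7 + (1/3)*(1/4) = 7 + 1/12 = 85/12 ≈ 7.0833)
149*(m - 58) = 149*(85/12 - 58) = 149*(-611/12) = -91039/12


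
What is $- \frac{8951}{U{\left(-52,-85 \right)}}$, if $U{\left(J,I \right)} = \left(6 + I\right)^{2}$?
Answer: $- \frac{8951}{6241} \approx -1.4342$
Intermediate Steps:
$- \frac{8951}{U{\left(-52,-85 \right)}} = - \frac{8951}{\left(6 - 85\right)^{2}} = - \frac{8951}{\left(-79\right)^{2}} = - \frac{8951}{6241}$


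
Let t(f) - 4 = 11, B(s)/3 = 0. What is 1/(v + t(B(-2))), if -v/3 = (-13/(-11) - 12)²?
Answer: -121/40668 ≈ -0.0029753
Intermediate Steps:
B(s) = 0 (B(s) = 3*0 = 0)
t(f) = 15 (t(f) = 4 + 11 = 15)
v = -42483/121 (v = -3*(-13/(-11) - 12)² = -3*(-13*(-1/11) - 12)² = -3*(13/11 - 12)² = -3*(-119/11)² = -3*14161/121 = -42483/121 ≈ -351.10)
1/(v + t(B(-2))) = 1/(-42483/121 + 15) = 1/(-40668/121) = -121/40668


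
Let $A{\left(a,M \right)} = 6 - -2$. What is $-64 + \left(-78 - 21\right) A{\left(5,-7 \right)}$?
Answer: $-856$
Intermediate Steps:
$A{\left(a,M \right)} = 8$ ($A{\left(a,M \right)} = 6 + 2 = 8$)
$-64 + \left(-78 - 21\right) A{\left(5,-7 \right)} = -64 + \left(-78 - 21\right) 8 = -64 - 792 = -856$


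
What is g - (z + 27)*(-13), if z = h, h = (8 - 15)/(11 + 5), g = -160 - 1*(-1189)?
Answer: 21989/16 ≈ 1374.3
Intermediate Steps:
g = 1029 (g = -160 + 1189 = 1029)
h = -7/16 ≈ -0.43750
z = -7/16 ≈ -0.43750
g - (z + 27)*(-13) = 1029 - (-7/16 + 27)*(-13) = 1029 - 425*(-13)/16 = 1029 - 1*(-5525/16) = 1029 + 5525/16 = 21989/16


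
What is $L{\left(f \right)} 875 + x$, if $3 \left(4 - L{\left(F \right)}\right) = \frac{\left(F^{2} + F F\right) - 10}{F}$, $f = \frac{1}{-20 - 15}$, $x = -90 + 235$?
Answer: $- \frac{295265}{3} \approx -98422.0$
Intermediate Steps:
$x = 145$
$f = - \frac{1}{35}$ ($f = \frac{1}{-35} = - \frac{1}{35} \approx -0.028571$)
$L{\left(F \right)} = 4 - \frac{-10 + 2 F^{2}}{3 F}$ ($L{\left(F \right)} = 4 - \frac{\left(\left(F^{2} + F F\right) - 10\right) \frac{1}{F}}{3} = 4 - \frac{\left(\left(F^{2} + F^{2}\right) - 10\right) \frac{1}{F}}{3} = 4 - \frac{\left(2 F^{2} - 10\right) \frac{1}{F}}{3} = 4 - \frac{\left(-10 + 2 F^{2}\right) \frac{1}{F}}{3} = 4 - \frac{\frac{1}{F} \left(-10 + 2 F^{2}\right)}{3} = 4 - \frac{-10 + 2 F^{2}}{3 F}$)
$L{\left(f \right)} 875 + x = \frac{2 \left(5 - - \frac{-6 - \frac{1}{35}}{35}\right)}{3 \left(- \frac{1}{35}\right)} 875 + 145 = \frac{2}{3} \left(-35\right) \left(5 - \left(- \frac{1}{35}\right) \left(- \frac{211}{35}\right)\right) 875 + 145 = \frac{2}{3} \left(-35\right) \left(5 - \frac{211}{1225}\right) 875 + 145 = \frac{2}{3} \left(-35\right) \frac{5914}{1225} \cdot 875 + 145 = \left(- \frac{11828}{105}\right) 875 + 145 = - \frac{295700}{3} + 145 = - \frac{295265}{3}$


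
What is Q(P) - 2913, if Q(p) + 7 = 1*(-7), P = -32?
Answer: -2927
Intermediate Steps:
Q(p) = -14 (Q(p) = -7 + 1*(-7) = -7 - 7 = -14)
Q(P) - 2913 = -14 - 2913 = -2927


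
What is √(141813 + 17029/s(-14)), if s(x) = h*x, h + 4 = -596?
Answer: √25016170809/420 ≈ 376.58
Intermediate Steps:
h = -600 (h = -4 - 596 = -600)
s(x) = -600*x
√(141813 + 17029/s(-14)) = √(141813 + 17029/((-600*(-14)))) = √(141813 + 17029/8400) = √(1191246229/8400) = √25016170809/420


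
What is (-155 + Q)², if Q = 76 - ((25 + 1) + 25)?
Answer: 16900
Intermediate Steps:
Q = 25 (Q = 76 - (26 + 25) = 76 - 1*51 = 76 - 51 = 25)
(-155 + Q)² = (-155 + 25)² = (-130)² = 16900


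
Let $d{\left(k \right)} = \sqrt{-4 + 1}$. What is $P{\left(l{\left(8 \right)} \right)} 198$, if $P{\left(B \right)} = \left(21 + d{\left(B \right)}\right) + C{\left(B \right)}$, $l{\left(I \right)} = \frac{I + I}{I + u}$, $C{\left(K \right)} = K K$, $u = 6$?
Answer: $\frac{216414}{49} + 198 i \sqrt{3} \approx 4416.6 + 342.95 i$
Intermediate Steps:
$d{\left(k \right)} = i \sqrt{3}$ ($d{\left(k \right)} = \sqrt{-3} = i \sqrt{3}$)
$C{\left(K \right)} = K^{2}$
$l{\left(I \right)} = \frac{2 I}{6 + I}$ ($l{\left(I \right)} = \frac{I + I}{I + 6} = \frac{2 I}{6 + I}$)
$P{\left(B \right)} = 21 + B^{2} + i \sqrt{3}$ ($P{\left(B \right)} = \left(21 + i \sqrt{3}\right) + B^{2} = 21 + B^{2} + i \sqrt{3}$)
$P{\left(l{\left(8 \right)} \right)} 198 = \left(21 + \left(2 \cdot 8 \frac{1}{6 + 8}\right)^{2} + i \sqrt{3}\right) 198 = \left(21 + \left(2 \cdot 8 \cdot \frac{1}{14}\right)^{2} + i \sqrt{3}\right) 198 = \left(21 + \left(\frac{8}{7}\right)^{2} + i \sqrt{3}\right) 198 = \left(21 + \frac{64}{49} + i \sqrt{3}\right) 198 = \left(\frac{1093}{49} + i \sqrt{3}\right) 198 = \frac{216414}{49} + 198 i \sqrt{3}$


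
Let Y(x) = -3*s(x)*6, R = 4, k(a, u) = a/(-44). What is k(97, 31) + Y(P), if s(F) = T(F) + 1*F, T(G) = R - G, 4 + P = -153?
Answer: -3265/44 ≈ -74.205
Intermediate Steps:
P = -157 (P = -4 - 153 = -157)
k(a, u) = -a/44 (k(a, u) = a*(-1/44) = -a/44)
T(G) = 4 - G
s(F) = 4 (s(F) = (4 - F) + 1*F = (4 - F) + F = 4)
Y(x) = -72 (Y(x) = -3*4*6 = -12*6 = -72)
k(97, 31) + Y(P) = -1/44*97 - 72 = -97/44 - 72 = -3265/44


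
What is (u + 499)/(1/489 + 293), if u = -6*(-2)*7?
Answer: 285087/143278 ≈ 1.9897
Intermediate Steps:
u = 84 (u = 12*7 = 84)
(u + 499)/(1/489 + 293) = (84 + 499)/(1/489 + 293) = 583/(1/489 + 293) = 583/(143278/489) = 583*(489/143278) = 285087/143278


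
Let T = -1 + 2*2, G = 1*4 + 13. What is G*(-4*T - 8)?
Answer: -340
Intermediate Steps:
G = 17 (G = 4 + 13 = 17)
T = 3 (T = -1 + 4 = 3)
G*(-4*T - 8) = 17*(-4*3 - 8) = 17*(-12 - 8) = 17*(-20) = -340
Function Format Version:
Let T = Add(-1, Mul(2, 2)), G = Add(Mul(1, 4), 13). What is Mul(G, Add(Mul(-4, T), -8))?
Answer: -340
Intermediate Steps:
G = 17 (G = Add(4, 13) = 17)
T = 3 (T = Add(-1, 4) = 3)
Mul(G, Add(Mul(-4, T), -8)) = Mul(17, Add(Mul(-4, 3), -8)) = Mul(17, Add(-12, -8)) = Mul(17, -20) = -340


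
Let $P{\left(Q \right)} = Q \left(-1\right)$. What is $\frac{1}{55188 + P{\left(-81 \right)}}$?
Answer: $\frac{1}{55269} \approx 1.8093 \cdot 10^{-5}$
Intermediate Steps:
$P{\left(Q \right)} = - Q$
$\frac{1}{55188 + P{\left(-81 \right)}} = \frac{1}{55188 - -81} = \frac{1}{55188 + 81} = \frac{1}{55269}$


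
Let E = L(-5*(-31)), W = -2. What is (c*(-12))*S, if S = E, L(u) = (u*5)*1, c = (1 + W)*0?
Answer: 0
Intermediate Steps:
c = 0 (c = (1 - 2)*0 = -1*0 = 0)
L(u) = 5*u (L(u) = (5*u)*1 = 5*u)
E = 775 (E = 5*(-5*(-31)) = 5*155 = 775)
S = 775
(c*(-12))*S = (0*(-12))*775 = 0*775 = 0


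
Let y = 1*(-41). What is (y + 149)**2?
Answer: 11664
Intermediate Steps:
y = -41
(y + 149)**2 = (-41 + 149)**2 = 108**2 = 11664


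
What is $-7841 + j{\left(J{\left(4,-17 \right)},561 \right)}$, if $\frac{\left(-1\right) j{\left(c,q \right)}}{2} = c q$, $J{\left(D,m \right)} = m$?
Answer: $11233$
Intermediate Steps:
$j{\left(c,q \right)} = - 2 c q$
$-7841 + j{\left(J{\left(4,-17 \right)},561 \right)} = -7841 - \left(-34\right) 561 = -7841 + 19074 = 11233$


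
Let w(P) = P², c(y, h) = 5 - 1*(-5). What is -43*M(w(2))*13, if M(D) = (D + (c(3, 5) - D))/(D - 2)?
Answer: -2795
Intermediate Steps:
c(y, h) = 10 (c(y, h) = 5 + 5 = 10)
M(D) = 10/(-2 + D) (M(D) = (D + (10 - D))/(D - 2) = 10/(-2 + D))
-43*M(w(2))*13 = -430/(-2 + 2²)*13 = -430/(-2 + 4)*13 = -430/2*13 = -43*5*13 = -215*13 = -2795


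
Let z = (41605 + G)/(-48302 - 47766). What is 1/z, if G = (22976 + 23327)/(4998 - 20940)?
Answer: -218788008/94745801 ≈ -2.3092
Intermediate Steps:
G = -46303/15942 (G = 46303/(-15942) = 46303*(-1/15942) = -46303/15942 ≈ -2.9045)
z = -94745801/218788008 (z = (41605 - 46303/15942)/(-48302 - 47766) = (663220607/15942)/(-96068) = (663220607/15942)*(-1/96068) = -94745801/218788008 ≈ -0.43305)
1/z = 1/(-94745801/218788008) = -218788008/94745801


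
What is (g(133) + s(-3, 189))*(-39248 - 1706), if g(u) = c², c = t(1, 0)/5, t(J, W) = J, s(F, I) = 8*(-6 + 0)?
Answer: 49103846/25 ≈ 1.9642e+6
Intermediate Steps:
s(F, I) = -48 (s(F, I) = 8*(-6) = -48)
c = ⅕ (c = 1/5 = 1*(⅕) = ⅕ ≈ 0.20000)
g(u) = 1/25 (g(u) = (⅕)² = 1/25)
(g(133) + s(-3, 189))*(-39248 - 1706) = (1/25 - 48)*(-39248 - 1706) = -1199/25*(-40954) = 49103846/25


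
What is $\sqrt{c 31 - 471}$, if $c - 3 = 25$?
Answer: $\sqrt{397} \approx 19.925$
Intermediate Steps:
$c = 28$ ($c = 3 + 25 = 28$)
$\sqrt{c 31 - 471} = \sqrt{28 \cdot 31 - 471} = \sqrt{868 - 471} = \sqrt{397}$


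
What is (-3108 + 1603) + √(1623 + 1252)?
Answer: -1505 + 5*√115 ≈ -1451.4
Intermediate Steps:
(-3108 + 1603) + √(1623 + 1252) = -1505 + √2875 = -1505 + 5*√115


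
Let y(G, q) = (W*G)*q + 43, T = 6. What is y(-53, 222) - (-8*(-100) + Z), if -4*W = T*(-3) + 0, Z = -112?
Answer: -53592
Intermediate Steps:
W = 9/2 (W = -(6*(-3) + 0)/4 = -(-18 + 0)/4 = -¼*(-18) = 9/2 ≈ 4.5000)
y(G, q) = 43 + 9*G*q/2 (y(G, q) = (9*G/2)*q + 43 = 9*G*q/2 + 43 = 43 + 9*G*q/2)
y(-53, 222) - (-8*(-100) + Z) = (43 + (9/2)*(-53)*222) - (-8*(-100) - 112) = (43 - 52947) - (800 - 112) = -52904 - 1*688 = -52904 - 688 = -53592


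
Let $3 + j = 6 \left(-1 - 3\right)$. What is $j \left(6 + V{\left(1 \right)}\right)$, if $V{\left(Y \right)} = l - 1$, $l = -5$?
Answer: $0$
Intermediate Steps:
$j = -27$ ($j = -3 + 6 \left(-1 - 3\right) = -3 + 6 \left(-4\right) = -3 - 24 = -27$)
$V{\left(Y \right)} = -6$ ($V{\left(Y \right)} = -5 - 1 = -6$)
$j \left(6 + V{\left(1 \right)}\right) = - 27 \left(6 - 6\right) = \left(-27\right) 0 = 0$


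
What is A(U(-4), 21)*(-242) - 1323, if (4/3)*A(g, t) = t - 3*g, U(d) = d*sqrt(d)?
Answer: -10269/2 - 4356*I ≈ -5134.5 - 4356.0*I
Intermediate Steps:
U(d) = d**(3/2)
A(g, t) = -9*g/4 + 3*t/4 (A(g, t) = 3*(t - 3*g)/4 = -9*g/4 + 3*t/4)
A(U(-4), 21)*(-242) - 1323 = (-(-18)*I + (3/4)*21)*(-242) - 1323 = (-(-18)*I + 63/4)*(-242) - 1323 = (18*I + 63/4)*(-242) - 1323 = (63/4 + 18*I)*(-242) - 1323 = (-7623/2 - 4356*I) - 1323 = -10269/2 - 4356*I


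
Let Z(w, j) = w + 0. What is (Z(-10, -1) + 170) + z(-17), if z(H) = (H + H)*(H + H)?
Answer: 1316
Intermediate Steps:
Z(w, j) = w
z(H) = 4*H² (z(H) = (2*H)*(2*H) = 4*H²)
(Z(-10, -1) + 170) + z(-17) = (-10 + 170) + 4*(-17)² = 160 + 4*289 = 160 + 1156 = 1316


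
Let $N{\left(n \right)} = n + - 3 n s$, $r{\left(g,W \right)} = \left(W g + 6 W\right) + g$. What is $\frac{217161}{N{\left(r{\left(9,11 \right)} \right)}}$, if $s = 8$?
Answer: $- \frac{72387}{1334} \approx -54.263$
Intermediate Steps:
$r{\left(g,W \right)} = g + 6 W + W g$ ($r{\left(g,W \right)} = \left(6 W + W g\right) + g = g + 6 W + W g$)
$N{\left(n \right)} = - 23 n$ ($N{\left(n \right)} = n + - 3 n 8 = n - 24 n = - 23 n$)
$\frac{217161}{N{\left(r{\left(9,11 \right)} \right)}} = \frac{217161}{\left(-23\right) \left(9 + 6 \cdot 11 + 11 \cdot 9\right)} = \frac{217161}{\left(-23\right) \left(9 + 66 + 99\right)} = \frac{217161}{\left(-23\right) 174} = \frac{217161}{-4002} = 217161 \left(- \frac{1}{4002}\right) = - \frac{72387}{1334}$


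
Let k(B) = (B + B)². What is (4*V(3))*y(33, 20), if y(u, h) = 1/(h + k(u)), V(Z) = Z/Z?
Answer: 1/1094 ≈ 0.00091408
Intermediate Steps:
V(Z) = 1
k(B) = 4*B² (k(B) = (2*B)² = 4*B²)
y(u, h) = 1/(h + 4*u²)
(4*V(3))*y(33, 20) = (4*1)/(20 + 4*33²) = 4/(20 + 4*1089) = 4/(20 + 4356) = 4/4376 = 4*(1/4376) = 1/1094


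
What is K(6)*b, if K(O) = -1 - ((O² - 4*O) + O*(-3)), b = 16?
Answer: 80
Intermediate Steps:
K(O) = -1 - O² + 7*O (K(O) = -1 - ((O² - 4*O) - 3*O) = -1 - (O² - 7*O) = -1 + (-O² + 7*O) = -1 - O² + 7*O)
K(6)*b = (-1 - 1*6² + 7*6)*16 = (-1 - 1*36 + 42)*16 = (-1 - 36 + 42)*16 = 5*16 = 80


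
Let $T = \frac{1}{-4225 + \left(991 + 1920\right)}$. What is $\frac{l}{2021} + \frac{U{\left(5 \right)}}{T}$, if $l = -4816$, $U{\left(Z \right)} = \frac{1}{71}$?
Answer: $- \frac{69710}{3337} \approx -20.89$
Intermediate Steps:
$U{\left(Z \right)} = \frac{1}{71}$
$T = - \frac{1}{1314}$ ($T = \frac{1}{-4225 + 2911} = \frac{1}{-1314} = - \frac{1}{1314} \approx -0.00076103$)
$\frac{l}{2021} + \frac{U{\left(5 \right)}}{T} = - \frac{4816}{2021} + \frac{1}{71 \left(- \frac{1}{1314}\right)} = \left(-4816\right) \frac{1}{2021} + \frac{1}{71} \left(-1314\right) = - \frac{112}{47} - \frac{1314}{71} = - \frac{69710}{3337}$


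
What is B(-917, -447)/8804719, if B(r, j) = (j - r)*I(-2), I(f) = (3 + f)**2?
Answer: 470/8804719 ≈ 5.3380e-5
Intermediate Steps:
B(r, j) = j - r (B(r, j) = (j - r)*(3 - 2)**2 = (j - r)*1**2 = (j - r)*1 = j - r)
B(-917, -447)/8804719 = (-447 - 1*(-917))/8804719 = (-447 + 917)*(1/8804719) = 470*(1/8804719) = 470/8804719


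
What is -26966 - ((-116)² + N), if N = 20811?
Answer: -61233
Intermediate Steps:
-26966 - ((-116)² + N) = -26966 - ((-116)² + 20811) = -26966 - (13456 + 20811) = -26966 - 1*34267 = -26966 - 34267 = -61233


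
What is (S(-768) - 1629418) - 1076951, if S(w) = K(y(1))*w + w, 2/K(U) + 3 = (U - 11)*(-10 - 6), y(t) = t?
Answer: -425022045/157 ≈ -2.7071e+6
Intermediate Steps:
K(U) = 2/(173 - 16*U) (K(U) = 2/(-3 + (U - 11)*(-10 - 6)) = 2/(-3 + (-11 + U)*(-16)) = 2/(-3 + (176 - 16*U)) = 2/(173 - 16*U))
S(w) = 159*w/157 (S(w) = (-2/(-173 + 16*1))*w + w = (-2/(-173 + 16))*w + w = (-2/(-157))*w + w = (-2*(-1/157))*w + w = 2*w/157 + w = 159*w/157)
(S(-768) - 1629418) - 1076951 = ((159/157)*(-768) - 1629418) - 1076951 = (-122112/157 - 1629418) - 1076951 = -255940738/157 - 1076951 = -425022045/157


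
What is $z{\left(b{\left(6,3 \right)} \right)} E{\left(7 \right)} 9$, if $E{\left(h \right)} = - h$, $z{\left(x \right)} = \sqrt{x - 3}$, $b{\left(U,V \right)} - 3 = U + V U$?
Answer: $- 126 \sqrt{6} \approx -308.64$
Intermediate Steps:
$b{\left(U,V \right)} = 3 + U + U V$ ($b{\left(U,V \right)} = 3 + \left(U + V U\right) = 3 + \left(U + U V\right) = 3 + U + U V$)
$z{\left(x \right)} = \sqrt{-3 + x}$
$z{\left(b{\left(6,3 \right)} \right)} E{\left(7 \right)} 9 = \sqrt{-3 + \left(3 + 6 + 6 \cdot 3\right)} \left(\left(-1\right) 7\right) 9 = \sqrt{-3 + \left(3 + 6 + 18\right)} \left(-7\right) 9 = \sqrt{-3 + 27} \left(-7\right) 9 = \sqrt{24} \left(-7\right) 9 = 2 \sqrt{6} \left(-7\right) 9 = - 14 \sqrt{6} \cdot 9 = - 126 \sqrt{6}$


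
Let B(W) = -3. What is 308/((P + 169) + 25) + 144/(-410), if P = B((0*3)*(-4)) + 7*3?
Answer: 11969/10865 ≈ 1.1016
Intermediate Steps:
P = 18 (P = -3 + 7*3 = -3 + 21 = 18)
308/((P + 169) + 25) + 144/(-410) = 308/((18 + 169) + 25) + 144/(-410) = 308/(187 + 25) + 144*(-1/410) = 308/212 - 72/205 = 308*(1/212) - 72/205 = 77/53 - 72/205 = 11969/10865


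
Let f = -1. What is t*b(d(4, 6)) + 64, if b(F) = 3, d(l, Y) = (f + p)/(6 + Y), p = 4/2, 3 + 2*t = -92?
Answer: -157/2 ≈ -78.500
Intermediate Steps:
t = -95/2 (t = -3/2 + (½)*(-92) = -3/2 - 46 = -95/2 ≈ -47.500)
p = 2 (p = 4*(½) = 2)
d(l, Y) = 1/(6 + Y) (d(l, Y) = (-1 + 2)/(6 + Y) = 1/(6 + Y))
t*b(d(4, 6)) + 64 = -95/2*3 + 64 = -285/2 + 64 = -157/2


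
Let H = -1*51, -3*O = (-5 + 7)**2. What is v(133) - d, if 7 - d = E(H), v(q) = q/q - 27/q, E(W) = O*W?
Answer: 8219/133 ≈ 61.797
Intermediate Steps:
O = -4/3 (O = -(-5 + 7)**2/3 = -1/3*2**2 = -1/3*4 = -4/3 ≈ -1.3333)
H = -51
E(W) = -4*W/3
v(q) = 1 - 27/q
d = -61 (d = 7 - (-4)*(-51)/3 = 7 - 1*68 = 7 - 68 = -61)
v(133) - d = (-27 + 133)/133 - 1*(-61) = (1/133)*106 + 61 = 106/133 + 61 = 8219/133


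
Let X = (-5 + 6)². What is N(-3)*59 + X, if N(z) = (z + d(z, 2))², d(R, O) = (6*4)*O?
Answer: 119476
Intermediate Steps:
d(R, O) = 24*O
N(z) = (48 + z)² (N(z) = (z + 24*2)² = (z + 48)² = (48 + z)²)
X = 1 (X = 1² = 1)
N(-3)*59 + X = (48 - 3)²*59 + 1 = 45²*59 + 1 = 2025*59 + 1 = 119475 + 1 = 119476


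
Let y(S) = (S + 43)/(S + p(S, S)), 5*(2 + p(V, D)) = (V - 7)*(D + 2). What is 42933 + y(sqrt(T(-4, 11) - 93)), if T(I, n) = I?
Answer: 5194678/121 - 5*I*sqrt(97)/121 ≈ 42931.0 - 0.40698*I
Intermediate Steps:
p(V, D) = -2 + (-7 + V)*(2 + D)/5 (p(V, D) = -2 + ((V - 7)*(D + 2))/5 = -2 + ((-7 + V)*(2 + D))/5 = -2 + (-7 + V)*(2 + D)/5)
y(S) = (43 + S)/(-24/5 + S**2/5) (y(S) = (S + 43)/(S + (-24/5 - 7*S/5 + 2*S/5 + S*S/5)) = (43 + S)/(S + (-24/5 - 7*S/5 + 2*S/5 + S**2/5)) = (43 + S)/(S + (-24/5 - S + S**2/5)) = (43 + S)/(-24/5 + S**2/5))
42933 + y(sqrt(T(-4, 11) - 93)) = 42933 + 5*(43 + sqrt(-4 - 93))/(-24 + (sqrt(-4 - 93))**2) = 42933 + 5*(43 + sqrt(-97))/(-24 + (sqrt(-97))**2) = 42933 + 5*(43 + I*sqrt(97))/(-24 + (I*sqrt(97))**2) = 42933 + 5*(43 + I*sqrt(97))/(-24 - 97) = 42933 + 5*(43 + I*sqrt(97))/(-121) = 42933 + 5*(-1/121)*(43 + I*sqrt(97)) = 42933 + (-215/121 - 5*I*sqrt(97)/121) = 5194678/121 - 5*I*sqrt(97)/121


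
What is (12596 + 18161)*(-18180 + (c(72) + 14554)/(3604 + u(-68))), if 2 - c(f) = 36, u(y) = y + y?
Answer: -161560677170/289 ≈ -5.5903e+8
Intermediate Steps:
u(y) = 2*y
c(f) = -34 (c(f) = 2 - 1*36 = 2 - 36 = -34)
(12596 + 18161)*(-18180 + (c(72) + 14554)/(3604 + u(-68))) = (12596 + 18161)*(-18180 + (-34 + 14554)/(3604 + 2*(-68))) = 30757*(-18180 + 14520/(3604 - 136)) = 30757*(-18180 + 14520/3468) = 30757*(-18180 + 14520*(1/3468)) = 30757*(-18180 + 1210/289) = 30757*(-5252810/289) = -161560677170/289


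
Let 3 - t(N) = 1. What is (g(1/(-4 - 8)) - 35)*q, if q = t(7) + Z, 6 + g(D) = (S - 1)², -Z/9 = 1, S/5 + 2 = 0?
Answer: -560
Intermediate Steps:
S = -10 (S = -10 + 5*0 = -10 + 0 = -10)
t(N) = 2 (t(N) = 3 - 1*1 = 3 - 1 = 2)
Z = -9 (Z = -9*1 = -9)
g(D) = 115 (g(D) = -6 + (-10 - 1)² = -6 + (-11)² = -6 + 121 = 115)
q = -7 (q = 2 - 9 = -7)
(g(1/(-4 - 8)) - 35)*q = (115 - 35)*(-7) = 80*(-7) = -560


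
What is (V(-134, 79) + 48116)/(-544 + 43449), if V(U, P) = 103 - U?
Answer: 48353/42905 ≈ 1.1270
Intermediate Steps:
(V(-134, 79) + 48116)/(-544 + 43449) = ((103 - 1*(-134)) + 48116)/(-544 + 43449) = ((103 + 134) + 48116)/42905 = (237 + 48116)*(1/42905) = 48353*(1/42905) = 48353/42905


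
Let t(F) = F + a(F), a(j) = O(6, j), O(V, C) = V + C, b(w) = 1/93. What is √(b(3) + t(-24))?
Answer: I*√363165/93 ≈ 6.4799*I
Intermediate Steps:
b(w) = 1/93
O(V, C) = C + V
a(j) = 6 + j (a(j) = j + 6 = 6 + j)
t(F) = 6 + 2*F (t(F) = F + (6 + F) = 6 + 2*F)
√(b(3) + t(-24)) = √(1/93 + (6 + 2*(-24))) = √(1/93 + (6 - 48)) = √(1/93 - 42) = √(-3905/93) = I*√363165/93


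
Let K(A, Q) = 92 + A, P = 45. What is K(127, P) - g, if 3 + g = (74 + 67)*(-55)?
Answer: 7977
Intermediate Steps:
g = -7758 (g = -3 + (74 + 67)*(-55) = -3 + 141*(-55) = -3 - 7755 = -7758)
K(127, P) - g = (92 + 127) - 1*(-7758) = 219 + 7758 = 7977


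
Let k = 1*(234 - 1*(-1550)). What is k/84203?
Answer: 1784/84203 ≈ 0.021187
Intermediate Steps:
k = 1784 (k = 1*(234 + 1550) = 1*1784 = 1784)
k/84203 = 1784/84203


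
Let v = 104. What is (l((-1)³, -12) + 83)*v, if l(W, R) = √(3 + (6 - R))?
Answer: 8632 + 104*√21 ≈ 9108.6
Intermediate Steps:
l(W, R) = √(9 - R)
(l((-1)³, -12) + 83)*v = (√(9 - 1*(-12)) + 83)*104 = (√(9 + 12) + 83)*104 = (√21 + 83)*104 = (83 + √21)*104 = 8632 + 104*√21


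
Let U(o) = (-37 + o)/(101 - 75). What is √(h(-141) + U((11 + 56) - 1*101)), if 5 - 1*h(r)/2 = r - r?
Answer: 3*√546/26 ≈ 2.6962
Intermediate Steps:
h(r) = 10 (h(r) = 10 - 2*(r - r) = 10 - 2*0 = 10 + 0 = 10)
U(o) = -37/26 + o/26 (U(o) = (-37 + o)/26 = (-37 + o)*(1/26) = -37/26 + o/26)
√(h(-141) + U((11 + 56) - 1*101)) = √(10 + (-37/26 + ((11 + 56) - 1*101)/26)) = √(10 + (-37/26 + (67 - 101)/26)) = √(10 + (-37/26 + (1/26)*(-34))) = √(10 + (-37/26 - 17/13)) = √(10 - 71/26) = √(189/26) = 3*√546/26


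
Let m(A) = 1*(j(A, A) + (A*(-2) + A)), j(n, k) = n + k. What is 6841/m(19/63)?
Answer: 430983/19 ≈ 22683.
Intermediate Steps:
j(n, k) = k + n
m(A) = A (m(A) = 1*((A + A) + (A*(-2) + A)) = 1*(2*A + (-2*A + A)) = 1*(2*A - A) = 1*A = A)
6841/m(19/63) = 6841/((19/63)) = 6841/((19*(1/63))) = 6841/(19/63) = 6841*(63/19) = 430983/19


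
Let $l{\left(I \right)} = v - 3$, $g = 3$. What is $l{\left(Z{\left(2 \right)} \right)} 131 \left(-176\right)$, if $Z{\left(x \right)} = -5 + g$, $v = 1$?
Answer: $46112$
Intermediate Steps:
$Z{\left(x \right)} = -2$ ($Z{\left(x \right)} = -5 + 3 = -2$)
$l{\left(I \right)} = -2$ ($l{\left(I \right)} = 1 - 3 = -2$)
$l{\left(Z{\left(2 \right)} \right)} 131 \left(-176\right) = \left(-2\right) 131 \left(-176\right) = \left(-262\right) \left(-176\right) = 46112$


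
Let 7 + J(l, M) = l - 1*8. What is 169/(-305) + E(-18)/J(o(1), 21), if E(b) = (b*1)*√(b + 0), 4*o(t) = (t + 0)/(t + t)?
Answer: -169/305 + 432*I*√2/119 ≈ -0.5541 + 5.1339*I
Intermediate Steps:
o(t) = ⅛ (o(t) = ((t + 0)/(t + t))/4 = (t/((2*t)))/4 = (t*(1/(2*t)))/4 = (¼)*(½) = ⅛)
J(l, M) = -15 + l (J(l, M) = -7 + (l - 1*8) = -7 + (l - 8) = -7 + (-8 + l) = -15 + l)
E(b) = b^(3/2) (E(b) = b*√b = b^(3/2))
169/(-305) + E(-18)/J(o(1), 21) = 169/(-305) + (-18)^(3/2)/(-15 + ⅛) = 169*(-1/305) + (-54*I*√2)/(-119/8) = -169/305 - 54*I*√2*(-8/119) = -169/305 + 432*I*√2/119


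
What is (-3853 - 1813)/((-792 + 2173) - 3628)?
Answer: 5666/2247 ≈ 2.5216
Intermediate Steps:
(-3853 - 1813)/((-792 + 2173) - 3628) = -5666/(1381 - 3628) = -5666/(-2247) = -5666*(-1/2247) = 5666/2247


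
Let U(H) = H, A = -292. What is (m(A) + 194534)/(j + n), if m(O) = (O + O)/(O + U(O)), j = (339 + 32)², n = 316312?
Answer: 194535/453953 ≈ 0.42854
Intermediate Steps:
j = 137641 (j = 371² = 137641)
m(O) = 1 (m(O) = (O + O)/(O + O) = (2*O)/((2*O)) = (2*O)*(1/(2*O)) = 1)
(m(A) + 194534)/(j + n) = (1 + 194534)/(137641 + 316312) = 194535/453953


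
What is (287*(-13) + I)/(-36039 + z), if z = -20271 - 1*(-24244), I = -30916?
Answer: 34647/32066 ≈ 1.0805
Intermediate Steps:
z = 3973 (z = -20271 + 24244 = 3973)
(287*(-13) + I)/(-36039 + z) = (287*(-13) - 30916)/(-36039 + 3973) = (-3731 - 30916)/(-32066) = -34647*(-1/32066) = 34647/32066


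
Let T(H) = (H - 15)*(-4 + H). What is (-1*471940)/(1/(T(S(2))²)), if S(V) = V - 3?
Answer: -3020416000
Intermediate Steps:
S(V) = -3 + V
T(H) = (-15 + H)*(-4 + H)
(-1*471940)/(1/(T(S(2))²)) = (-1*471940)/(1/((60 + (-3 + 2)² - 19*(-3 + 2))²)) = -471940*(60 + (-1)² - 19*(-1))² = -471940*(60 + 1 + 19)² = -471940*80² = -471940/(1/6400) = -471940/1/6400 = -471940*6400 = -3020416000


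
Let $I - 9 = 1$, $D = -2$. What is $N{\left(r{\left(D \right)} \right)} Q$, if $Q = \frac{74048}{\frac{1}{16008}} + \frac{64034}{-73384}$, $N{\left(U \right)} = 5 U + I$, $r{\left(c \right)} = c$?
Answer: $0$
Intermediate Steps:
$I = 10$ ($I = 9 + 1 = 10$)
$N{\left(U \right)} = 10 + 5 U$ ($N{\left(U \right)} = 5 U + 10 = 10 + 5 U$)
$Q = \frac{43493243177711}{36692}$ ($Q = 74048 \frac{1}{\frac{1}{16008}} + 64034 \left(- \frac{1}{73384}\right) = 74048 \cdot 16008 - \frac{32017}{36692} = 1185360384 - \frac{32017}{36692} = \frac{43493243177711}{36692} \approx 1.1854 \cdot 10^{9}$)
$N{\left(r{\left(D \right)} \right)} Q = \left(10 + 5 \left(-2\right)\right) \frac{43493243177711}{36692} = \left(10 - 10\right) \frac{43493243177711}{36692} = 0 \cdot \frac{43493243177711}{36692} = 0$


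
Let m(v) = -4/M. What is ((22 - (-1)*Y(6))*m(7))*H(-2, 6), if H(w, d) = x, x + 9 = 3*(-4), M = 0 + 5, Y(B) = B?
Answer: 2352/5 ≈ 470.40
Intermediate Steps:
M = 5
x = -21 (x = -9 + 3*(-4) = -9 - 12 = -21)
H(w, d) = -21
m(v) = -⅘ (m(v) = -4/5 = -4*⅕ = -⅘)
((22 - (-1)*Y(6))*m(7))*H(-2, 6) = ((22 - (-1)*6)*(-⅘))*(-21) = ((22 - 1*(-6))*(-⅘))*(-21) = ((22 + 6)*(-⅘))*(-21) = (28*(-⅘))*(-21) = -112/5*(-21) = 2352/5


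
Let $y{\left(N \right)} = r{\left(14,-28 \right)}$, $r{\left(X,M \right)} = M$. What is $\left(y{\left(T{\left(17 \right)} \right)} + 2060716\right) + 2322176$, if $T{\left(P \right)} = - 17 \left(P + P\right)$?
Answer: $4382864$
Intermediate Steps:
$T{\left(P \right)} = - 34 P$ ($T{\left(P \right)} = - 17 \cdot 2 P = - 34 P$)
$y{\left(N \right)} = -28$
$\left(y{\left(T{\left(17 \right)} \right)} + 2060716\right) + 2322176 = \left(-28 + 2060716\right) + 2322176 = 2060688 + 2322176 = 4382864$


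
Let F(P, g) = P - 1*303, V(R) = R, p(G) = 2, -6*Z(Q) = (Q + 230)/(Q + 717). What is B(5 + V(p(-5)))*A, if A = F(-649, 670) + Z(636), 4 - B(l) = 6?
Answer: 7729202/4059 ≈ 1904.2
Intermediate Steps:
Z(Q) = -(230 + Q)/(6*(717 + Q)) (Z(Q) = -(Q + 230)/(6*(Q + 717)) = -(230 + Q)/(6*(717 + Q)))
B(l) = -2 (B(l) = 4 - 1*6 = 4 - 6 = -2)
F(P, g) = -303 + P (F(P, g) = P - 303 = -303 + P)
A = -3864601/4059 (A = (-303 - 649) + (-230 - 1*636)/(6*(717 + 636)) = -952 + (1/6)*(-230 - 636)/1353 = -952 + (1/6)*(1/1353)*(-866) = -952 - 433/4059 = -3864601/4059 ≈ -952.11)
B(5 + V(p(-5)))*A = -2*(-3864601/4059) = 7729202/4059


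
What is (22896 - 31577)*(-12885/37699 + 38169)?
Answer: -12491266655526/37699 ≈ -3.3134e+8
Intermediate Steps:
(22896 - 31577)*(-12885/37699 + 38169) = -8681*(-12885*1/37699 + 38169) = -8681*(-12885/37699 + 38169) = -8681*1438920246/37699 = -12491266655526/37699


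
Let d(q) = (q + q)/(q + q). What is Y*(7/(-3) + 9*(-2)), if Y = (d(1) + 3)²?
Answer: -976/3 ≈ -325.33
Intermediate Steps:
d(q) = 1 (d(q) = (2*q)/((2*q)) = (2*q)*(1/(2*q)) = 1)
Y = 16 (Y = (1 + 3)² = 4² = 16)
Y*(7/(-3) + 9*(-2)) = 16*(7/(-3) + 9*(-2)) = 16*(7*(-⅓) - 18) = 16*(-7/3 - 18) = 16*(-61/3) = -976/3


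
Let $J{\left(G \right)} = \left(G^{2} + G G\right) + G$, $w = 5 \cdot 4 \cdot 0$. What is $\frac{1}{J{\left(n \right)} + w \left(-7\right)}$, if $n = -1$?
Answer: $1$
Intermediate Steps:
$w = 0$ ($w = 20 \cdot 0 = 0$)
$J{\left(G \right)} = G + 2 G^{2}$ ($J{\left(G \right)} = \left(G^{2} + G^{2}\right) + G = 2 G^{2} + G = G + 2 G^{2}$)
$\frac{1}{J{\left(n \right)} + w \left(-7\right)} = \frac{1}{- (1 + 2 \left(-1\right)) + 0 \left(-7\right)} = \frac{1}{- (1 - 2) + 0} = \frac{1}{\left(-1\right) \left(-1\right) + 0} = \frac{1}{1 + 0} = 1^{-1} = 1$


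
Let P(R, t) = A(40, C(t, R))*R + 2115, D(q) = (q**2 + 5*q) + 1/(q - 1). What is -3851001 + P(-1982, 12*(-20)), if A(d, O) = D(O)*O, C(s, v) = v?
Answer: 30523914284114426/1983 ≈ 1.5393e+13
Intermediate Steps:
D(q) = q**2 + 1/(-1 + q) + 5*q (D(q) = (q**2 + 5*q) + 1/(-1 + q) = q**2 + 1/(-1 + q) + 5*q)
A(d, O) = O*(1 + O**3 - 5*O + 4*O**2)/(-1 + O) (A(d, O) = ((1 + O**3 - 5*O + 4*O**2)/(-1 + O))*O = O*(1 + O**3 - 5*O + 4*O**2)/(-1 + O))
P(R, t) = 2115 + R**2*(1 + R**3 - 5*R + 4*R**2)/(-1 + R) (P(R, t) = (R*(1 + R**3 - 5*R + 4*R**2)/(-1 + R))*R + 2115 = R**2*(1 + R**3 - 5*R + 4*R**2)/(-1 + R) + 2115 = 2115 + R**2*(1 + R**3 - 5*R + 4*R**2)/(-1 + R))
-3851001 + P(-1982, 12*(-20)) = -3851001 + (-2115 + 2115*(-1982) + (-1982)**2*(1 + (-1982)**3 - 5*(-1982) + 4*(-1982)**2))/(-1 - 1982) = -3851001 + (-2115 - 4191930 + 3928324*(1 - 7785938168 + 9910 + 4*3928324))/(-1983) = -3851001 - (-2115 - 4191930 + 3928324*(1 - 7785938168 + 9910 + 15713296))/1983 = -3851001 - (-2115 - 4191930 + 3928324*(-7770214961))/1983 = -3851001 - (-2115 - 4191930 - 30523921916455364)/1983 = -3851001 - 1/1983*(-30523921920649409) = -3851001 + 30523921920649409/1983 = 30523914284114426/1983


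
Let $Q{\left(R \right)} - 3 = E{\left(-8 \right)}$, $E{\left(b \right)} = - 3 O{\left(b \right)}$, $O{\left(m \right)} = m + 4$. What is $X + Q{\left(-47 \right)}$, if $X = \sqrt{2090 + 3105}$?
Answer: $15 + \sqrt{5195} \approx 87.076$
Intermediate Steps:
$O{\left(m \right)} = 4 + m$
$E{\left(b \right)} = -12 - 3 b$ ($E{\left(b \right)} = - 3 \left(4 + b\right) = -12 - 3 b$)
$X = \sqrt{5195} \approx 72.076$
$Q{\left(R \right)} = 15$ ($Q{\left(R \right)} = 3 - -12 = 3 + \left(-12 + 24\right) = 3 + 12 = 15$)
$X + Q{\left(-47 \right)} = \sqrt{5195} + 15 = 15 + \sqrt{5195}$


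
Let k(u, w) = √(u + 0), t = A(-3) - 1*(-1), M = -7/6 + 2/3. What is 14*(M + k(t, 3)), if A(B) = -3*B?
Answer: -7 + 14*√10 ≈ 37.272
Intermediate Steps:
M = -½ (M = -7*⅙ + 2*(⅓) = -7/6 + ⅔ = -½ ≈ -0.50000)
t = 10 (t = -3*(-3) - 1*(-1) = 9 + 1 = 10)
k(u, w) = √u
14*(M + k(t, 3)) = 14*(-½ + √10) = -7 + 14*√10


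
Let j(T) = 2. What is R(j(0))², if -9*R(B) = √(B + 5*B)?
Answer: 4/27 ≈ 0.14815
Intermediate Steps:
R(B) = -√6*√B/9 (R(B) = -√(B + 5*B)/9 = -√6*√B/9)
R(j(0))² = (-√6*√2/9)² = (-2*√3/9)² = 4/27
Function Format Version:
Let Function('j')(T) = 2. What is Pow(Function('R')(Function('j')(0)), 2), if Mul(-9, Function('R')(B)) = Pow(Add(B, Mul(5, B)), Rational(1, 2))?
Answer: Rational(4, 27) ≈ 0.14815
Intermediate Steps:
Function('R')(B) = Mul(Rational(-1, 9), Pow(6, Rational(1, 2)), Pow(B, Rational(1, 2))) (Function('R')(B) = Mul(Rational(-1, 9), Pow(Add(B, Mul(5, B)), Rational(1, 2))) = Mul(Rational(-1, 9), Pow(Mul(6, B), Rational(1, 2))) = Mul(Rational(-1, 9), Mul(Pow(6, Rational(1, 2)), Pow(B, Rational(1, 2)))) = Mul(Rational(-1, 9), Pow(6, Rational(1, 2)), Pow(B, Rational(1, 2))))
Pow(Function('R')(Function('j')(0)), 2) = Pow(Mul(Rational(-1, 9), Pow(6, Rational(1, 2)), Pow(2, Rational(1, 2))), 2) = Pow(Mul(Rational(-2, 9), Pow(3, Rational(1, 2))), 2) = Rational(4, 27)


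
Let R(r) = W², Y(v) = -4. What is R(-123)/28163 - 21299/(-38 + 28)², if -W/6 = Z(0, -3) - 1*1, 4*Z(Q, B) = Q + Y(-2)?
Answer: -599829337/2816300 ≈ -212.98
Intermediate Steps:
Z(Q, B) = -1 + Q/4 (Z(Q, B) = (Q - 4)/4 = (-4 + Q)/4 = -1 + Q/4)
W = 12 (W = -6*((-1 + (¼)*0) - 1*1) = -6*((-1 + 0) - 1) = -6*(-1 - 1) = -6*(-2) = 12)
R(r) = 144 (R(r) = 12² = 144)
R(-123)/28163 - 21299/(-38 + 28)² = 144/28163 - 21299/(-38 + 28)² = 144*(1/28163) - 21299/((-10)²) = 144/28163 - 21299/100 = -599829337/2816300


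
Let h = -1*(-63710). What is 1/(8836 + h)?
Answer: 1/72546 ≈ 1.3784e-5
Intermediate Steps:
h = 63710
1/(8836 + h) = 1/(8836 + 63710) = 1/72546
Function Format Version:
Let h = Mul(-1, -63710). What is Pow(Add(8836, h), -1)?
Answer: Rational(1, 72546) ≈ 1.3784e-5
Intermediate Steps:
h = 63710
Pow(Add(8836, h), -1) = Pow(Add(8836, 63710), -1) = Pow(72546, -1) = Rational(1, 72546)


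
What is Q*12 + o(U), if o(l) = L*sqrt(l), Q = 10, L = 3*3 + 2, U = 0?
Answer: 120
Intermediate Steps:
L = 11 (L = 9 + 2 = 11)
o(l) = 11*sqrt(l)
Q*12 + o(U) = 10*12 + 11*sqrt(0) = 120 + 11*0 = 120 + 0 = 120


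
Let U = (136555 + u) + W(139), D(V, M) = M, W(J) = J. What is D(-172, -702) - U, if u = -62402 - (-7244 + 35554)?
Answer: -46684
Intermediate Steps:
u = -90712 (u = -62402 - 1*28310 = -62402 - 28310 = -90712)
U = 45982 (U = (136555 - 90712) + 139 = 45843 + 139 = 45982)
D(-172, -702) - U = -702 - 1*45982 = -702 - 45982 = -46684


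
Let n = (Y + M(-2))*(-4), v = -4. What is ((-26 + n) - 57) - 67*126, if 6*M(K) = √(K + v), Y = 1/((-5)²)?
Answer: -213129/25 - 2*I*√6/3 ≈ -8525.2 - 1.633*I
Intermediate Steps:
Y = 1/25 ≈ 0.040000
M(K) = √(-4 + K)/6 (M(K) = √(K - 4)/6 = √(-4 + K)/6)
n = -4/25 - 2*I*√6/3 (n = (1/25 + √(-4 - 2)/6)*(-4) = (1/25 + √(-6)/6)*(-4) = (1/25 + (I*√6)/6)*(-4) = (1/25 + I*√6/6)*(-4) = -4/25 - 2*I*√6/3 ≈ -0.16 - 1.633*I)
((-26 + n) - 57) - 67*126 = ((-26 + (-4/25 - 2*I*√6/3)) - 57) - 67*126 = ((-654/25 - 2*I*√6/3) - 57) - 8442 = (-2079/25 - 2*I*√6/3) - 8442 = -213129/25 - 2*I*√6/3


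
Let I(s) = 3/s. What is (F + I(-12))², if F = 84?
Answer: 112225/16 ≈ 7014.1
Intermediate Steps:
(F + I(-12))² = (84 + 3/(-12))² = (84 + 3*(-1/12))² = (84 - ¼)² = (335/4)² = 112225/16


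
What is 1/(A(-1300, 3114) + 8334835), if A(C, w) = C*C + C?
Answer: 1/10023535 ≈ 9.9765e-8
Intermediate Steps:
A(C, w) = C + C**2 (A(C, w) = C**2 + C = C + C**2)
1/(A(-1300, 3114) + 8334835) = 1/(-1300*(1 - 1300) + 8334835) = 1/(-1300*(-1299) + 8334835) = 1/(1688700 + 8334835) = 1/10023535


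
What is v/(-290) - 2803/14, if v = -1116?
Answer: -398623/2030 ≈ -196.37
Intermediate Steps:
v/(-290) - 2803/14 = -1116/(-290) - 2803/14 = -1116*(-1/290) - 2803*1/14 = 558/145 - 2803/14 = -398623/2030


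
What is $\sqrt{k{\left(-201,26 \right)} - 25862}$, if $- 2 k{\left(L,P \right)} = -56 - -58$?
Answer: $i \sqrt{25863} \approx 160.82 i$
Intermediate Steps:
$k{\left(L,P \right)} = -1$ ($k{\left(L,P \right)} = - \frac{-56 - -58}{2} = - \frac{-56 + 58}{2} = \left(- \frac{1}{2}\right) 2 = -1$)
$\sqrt{k{\left(-201,26 \right)} - 25862} = \sqrt{-1 - 25862} = \sqrt{-25863} = i \sqrt{25863}$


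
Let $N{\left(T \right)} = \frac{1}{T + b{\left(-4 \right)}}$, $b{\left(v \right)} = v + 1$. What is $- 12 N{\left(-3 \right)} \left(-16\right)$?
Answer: $-32$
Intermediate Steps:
$b{\left(v \right)} = 1 + v$
$N{\left(T \right)} = \frac{1}{-3 + T}$ ($N{\left(T \right)} = \frac{1}{T + \left(1 - 4\right)} = \frac{1}{T - 3} = \frac{1}{-3 + T}$)
$- 12 N{\left(-3 \right)} \left(-16\right) = - \frac{12}{-3 - 3} \left(-16\right) = - \frac{12}{-6} \left(-16\right) = \left(-12\right) \left(- \frac{1}{6}\right) \left(-16\right) = 2 \left(-16\right) = -32$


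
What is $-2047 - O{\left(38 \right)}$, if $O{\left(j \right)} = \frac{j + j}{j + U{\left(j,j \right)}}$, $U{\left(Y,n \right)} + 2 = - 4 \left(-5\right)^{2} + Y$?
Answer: $- \frac{26573}{13} \approx -2044.1$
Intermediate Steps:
$U{\left(Y,n \right)} = -102 + Y$ ($U{\left(Y,n \right)} = -2 + \left(- 4 \left(-5\right)^{2} + Y\right) = -2 + \left(\left(-4\right) 25 + Y\right) = -2 + \left(-100 + Y\right) = -102 + Y$)
$O{\left(j \right)} = \frac{2 j}{-102 + 2 j}$ ($O{\left(j \right)} = \frac{j + j}{j + \left(-102 + j\right)} = \frac{2 j}{-102 + 2 j}$)
$-2047 - O{\left(38 \right)} = -2047 - \frac{38}{-51 + 38} = -2047 - \frac{38}{-13} = -2047 - 38 \left(- \frac{1}{13}\right) = -2047 - - \frac{38}{13} = -2047 + \frac{38}{13} = - \frac{26573}{13}$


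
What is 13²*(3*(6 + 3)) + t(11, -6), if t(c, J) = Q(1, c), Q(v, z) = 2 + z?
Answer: 4576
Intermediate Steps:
t(c, J) = 2 + c
13²*(3*(6 + 3)) + t(11, -6) = 13²*(3*(6 + 3)) + (2 + 11) = 169*(3*9) + 13 = 169*27 + 13 = 4563 + 13 = 4576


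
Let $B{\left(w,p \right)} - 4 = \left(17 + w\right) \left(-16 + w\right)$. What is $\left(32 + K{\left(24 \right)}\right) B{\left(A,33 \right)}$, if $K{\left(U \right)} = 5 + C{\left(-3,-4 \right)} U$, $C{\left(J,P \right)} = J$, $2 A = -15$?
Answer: $\frac{30695}{4} \approx 7673.8$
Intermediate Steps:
$A = - \frac{15}{2}$ ($A = \frac{1}{2} \left(-15\right) = - \frac{15}{2} \approx -7.5$)
$B{\left(w,p \right)} = 4 + \left(-16 + w\right) \left(17 + w\right)$ ($B{\left(w,p \right)} = 4 + \left(17 + w\right) \left(-16 + w\right) = 4 + \left(-16 + w\right) \left(17 + w\right)$)
$K{\left(U \right)} = 5 - 3 U$
$\left(32 + K{\left(24 \right)}\right) B{\left(A,33 \right)} = \left(32 + \left(5 - 72\right)\right) \left(-268 - \frac{15}{2} + \left(- \frac{15}{2}\right)^{2}\right) = \left(32 + \left(5 - 72\right)\right) \left(-268 - \frac{15}{2} + \frac{225}{4}\right) = \left(32 - 67\right) \left(- \frac{877}{4}\right) = \left(-35\right) \left(- \frac{877}{4}\right) = \frac{30695}{4}$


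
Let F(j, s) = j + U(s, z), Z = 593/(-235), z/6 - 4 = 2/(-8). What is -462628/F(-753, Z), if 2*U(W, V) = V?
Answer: 1850512/2967 ≈ 623.70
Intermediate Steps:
z = 45/2 (z = 24 + 6*(2/(-8)) = 24 + 6*(2*(-1/8)) = 24 + 6*(-1/4) = 24 - 3/2 = 45/2 ≈ 22.500)
U(W, V) = V/2
Z = -593/235 (Z = 593*(-1/235) = -593/235 ≈ -2.5234)
F(j, s) = 45/4 + j (F(j, s) = j + (1/2)*(45/2) = j + 45/4 = 45/4 + j)
-462628/F(-753, Z) = -462628/(45/4 - 753) = -462628/(-2967/4) = -462628*(-4/2967) = 1850512/2967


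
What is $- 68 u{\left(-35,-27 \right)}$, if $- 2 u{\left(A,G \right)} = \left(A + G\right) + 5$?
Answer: $-1938$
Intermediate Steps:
$u{\left(A,G \right)} = - \frac{5}{2} - \frac{A}{2} - \frac{G}{2}$ ($u{\left(A,G \right)} = - \frac{\left(A + G\right) + 5}{2} = - \frac{5 + A + G}{2} = - \frac{5}{2} - \frac{A}{2} - \frac{G}{2}$)
$- 68 u{\left(-35,-27 \right)} = - 68 \left(- \frac{5}{2} - - \frac{35}{2} - - \frac{27}{2}\right) = - 68 \left(- \frac{5}{2} + \frac{35}{2} + \frac{27}{2}\right) = \left(-68\right) \frac{57}{2} = -1938$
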